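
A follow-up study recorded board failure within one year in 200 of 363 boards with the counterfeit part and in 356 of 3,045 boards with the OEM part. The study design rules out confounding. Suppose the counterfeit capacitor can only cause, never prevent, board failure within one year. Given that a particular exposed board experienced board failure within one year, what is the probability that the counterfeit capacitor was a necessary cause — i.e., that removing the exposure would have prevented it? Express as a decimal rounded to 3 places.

p₁ = P(outcome | exposed) = 200/363 = 0.55096
p₀ = P(outcome | unexposed) = 356/3045 = 0.11691
Under exogeneity and monotonicity, PN = (p₁ − p₀) / p₁.
PN = (0.55096 − 0.11691) / 0.55096 = 0.43405 / 0.55096 ≈ 0.7878

PN ≈ 0.788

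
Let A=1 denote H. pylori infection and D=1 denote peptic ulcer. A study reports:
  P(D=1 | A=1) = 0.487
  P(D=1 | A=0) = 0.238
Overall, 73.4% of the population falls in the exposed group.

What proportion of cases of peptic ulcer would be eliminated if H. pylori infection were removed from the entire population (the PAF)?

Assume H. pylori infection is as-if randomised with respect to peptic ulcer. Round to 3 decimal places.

PAF ≈ 0.434

Let p₁ = 0.487, p₀ = 0.238.
Overall risk P(Y=1) = π·p₁ + (1−π)·p₀ = 0.734×0.487 + 0.266×0.238 = 0.42077.
Under exogeneity, PAF = [P(Y=1) − p₀] / P(Y=1).
PAF = (0.42077 − 0.238) / 0.42077 ≈ 0.4344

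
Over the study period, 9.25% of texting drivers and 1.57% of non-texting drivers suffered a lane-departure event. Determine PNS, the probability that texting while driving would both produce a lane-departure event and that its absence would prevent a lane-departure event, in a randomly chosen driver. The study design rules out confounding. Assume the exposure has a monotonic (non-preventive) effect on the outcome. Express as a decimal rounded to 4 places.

p₁ = 0.0925, p₀ = 0.0157.
Under exogeneity and monotonicity, PNS = p₁ − p₀.
PNS = 0.0925 − 0.0157 = 0.0768

PNS ≈ 0.0768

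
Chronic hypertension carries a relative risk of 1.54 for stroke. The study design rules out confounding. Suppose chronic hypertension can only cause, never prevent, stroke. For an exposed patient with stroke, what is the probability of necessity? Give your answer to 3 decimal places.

Under exogeneity and monotonicity, PN = (RR − 1) / RR = 1 − 1/RR.
PN = (1.54 − 1) / 1.54 = 0.54 / 1.54 ≈ 0.3506

PN ≈ 0.351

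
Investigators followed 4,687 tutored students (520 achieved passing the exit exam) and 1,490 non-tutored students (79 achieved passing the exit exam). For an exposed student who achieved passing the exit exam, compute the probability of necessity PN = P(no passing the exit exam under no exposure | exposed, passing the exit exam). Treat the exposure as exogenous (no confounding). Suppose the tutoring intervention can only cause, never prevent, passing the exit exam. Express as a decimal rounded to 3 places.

PN ≈ 0.522

p₁ = P(outcome | exposed) = 520/4687 = 0.11095
p₀ = P(outcome | unexposed) = 79/1490 = 0.05302
Under exogeneity and monotonicity, PN = (p₁ − p₀) / p₁.
PN = (0.11095 − 0.05302) / 0.11095 = 0.057925 / 0.11095 ≈ 0.5221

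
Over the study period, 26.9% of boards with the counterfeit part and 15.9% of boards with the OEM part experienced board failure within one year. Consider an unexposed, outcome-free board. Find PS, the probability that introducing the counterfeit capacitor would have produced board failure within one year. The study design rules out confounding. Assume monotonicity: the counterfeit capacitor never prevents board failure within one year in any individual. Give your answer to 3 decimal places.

PS ≈ 0.131

p₁ = 0.269, p₀ = 0.159.
Under exogeneity and monotonicity, PS = (p₁ − p₀) / (1 − p₀).
PS = (0.269 − 0.159) / (1 − 0.159) = 0.11 / 0.841 ≈ 0.1308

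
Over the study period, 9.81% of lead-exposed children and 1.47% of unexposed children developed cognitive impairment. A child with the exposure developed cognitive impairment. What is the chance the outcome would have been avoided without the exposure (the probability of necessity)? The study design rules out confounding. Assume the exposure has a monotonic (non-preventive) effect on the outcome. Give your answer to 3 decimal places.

PN ≈ 0.850

p₁ = 0.0981, p₀ = 0.0147.
Under exogeneity and monotonicity, PN = (p₁ − p₀) / p₁.
PN = (0.0981 − 0.0147) / 0.0981 = 0.0834 / 0.0981 ≈ 0.8502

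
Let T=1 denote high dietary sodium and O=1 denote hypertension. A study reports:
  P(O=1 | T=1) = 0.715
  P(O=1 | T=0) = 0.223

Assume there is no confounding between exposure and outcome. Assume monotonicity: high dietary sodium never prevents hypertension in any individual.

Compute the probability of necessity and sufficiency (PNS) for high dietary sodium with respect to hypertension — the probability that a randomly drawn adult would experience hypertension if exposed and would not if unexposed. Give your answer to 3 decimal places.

PNS ≈ 0.492

Let p₁ = 0.715, p₀ = 0.223.
Under exogeneity and monotonicity, PNS = p₁ − p₀.
PNS = 0.715 − 0.223 = 0.492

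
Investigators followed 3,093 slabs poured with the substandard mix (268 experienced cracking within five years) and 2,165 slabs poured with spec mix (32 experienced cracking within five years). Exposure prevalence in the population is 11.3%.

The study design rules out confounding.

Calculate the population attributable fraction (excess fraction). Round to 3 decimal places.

PAF ≈ 0.355

p₁ = P(outcome | exposed) = 268/3093 = 0.086647
p₀ = P(outcome | unexposed) = 32/2165 = 0.014781
Overall risk P(Y=1) = π·p₁ + (1−π)·p₀ = 0.113×0.086647 + 0.887×0.014781 = 0.022902.
Under exogeneity, PAF = [P(Y=1) − p₀] / P(Y=1).
PAF = (0.022902 − 0.014781) / 0.022902 ≈ 0.3546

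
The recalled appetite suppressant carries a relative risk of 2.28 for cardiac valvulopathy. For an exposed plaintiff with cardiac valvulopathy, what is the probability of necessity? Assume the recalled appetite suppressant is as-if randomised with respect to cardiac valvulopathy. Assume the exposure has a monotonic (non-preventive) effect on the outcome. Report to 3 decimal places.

Under exogeneity and monotonicity, PN = (RR − 1) / RR = 1 − 1/RR.
PN = (2.28 − 1) / 2.28 = 1.28 / 2.28 ≈ 0.5614

PN ≈ 0.561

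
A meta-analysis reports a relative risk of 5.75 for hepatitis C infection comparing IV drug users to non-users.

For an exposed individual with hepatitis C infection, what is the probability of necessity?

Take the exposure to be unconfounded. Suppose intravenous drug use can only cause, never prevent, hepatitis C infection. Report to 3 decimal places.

Under exogeneity and monotonicity, PN = (RR − 1) / RR = 1 − 1/RR.
PN = (5.75 − 1) / 5.75 = 4.75 / 5.75 ≈ 0.8261

PN ≈ 0.826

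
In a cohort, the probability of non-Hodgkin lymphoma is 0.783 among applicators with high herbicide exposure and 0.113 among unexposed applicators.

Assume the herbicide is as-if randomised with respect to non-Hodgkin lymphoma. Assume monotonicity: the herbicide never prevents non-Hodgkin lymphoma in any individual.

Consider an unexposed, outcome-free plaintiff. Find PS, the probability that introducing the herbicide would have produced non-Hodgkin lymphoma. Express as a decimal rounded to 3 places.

Let p₁ = 0.783, p₀ = 0.113.
Under exogeneity and monotonicity, PS = (p₁ − p₀) / (1 − p₀).
PS = (0.783 − 0.113) / (1 − 0.113) = 0.67 / 0.887 ≈ 0.7554

PS ≈ 0.755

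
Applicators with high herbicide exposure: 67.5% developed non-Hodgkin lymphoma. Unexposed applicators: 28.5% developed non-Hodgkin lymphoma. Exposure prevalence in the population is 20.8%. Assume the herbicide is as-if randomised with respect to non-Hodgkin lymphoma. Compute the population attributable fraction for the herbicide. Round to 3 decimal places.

PAF ≈ 0.222

p₁ = 0.675, p₀ = 0.285.
Overall risk P(Y=1) = π·p₁ + (1−π)·p₀ = 0.208×0.675 + 0.792×0.285 = 0.36612.
Under exogeneity, PAF = [P(Y=1) − p₀] / P(Y=1).
PAF = (0.36612 − 0.285) / 0.36612 ≈ 0.2216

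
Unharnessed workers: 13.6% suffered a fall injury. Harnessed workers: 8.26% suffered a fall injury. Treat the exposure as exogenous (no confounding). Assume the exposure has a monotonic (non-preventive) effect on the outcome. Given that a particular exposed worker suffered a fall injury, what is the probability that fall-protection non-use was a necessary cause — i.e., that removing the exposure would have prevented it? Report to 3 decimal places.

p₁ = 0.136, p₀ = 0.0826.
Under exogeneity and monotonicity, PN = (p₁ − p₀) / p₁.
PN = (0.136 − 0.0826) / 0.136 = 0.0534 / 0.136 ≈ 0.3926

PN ≈ 0.393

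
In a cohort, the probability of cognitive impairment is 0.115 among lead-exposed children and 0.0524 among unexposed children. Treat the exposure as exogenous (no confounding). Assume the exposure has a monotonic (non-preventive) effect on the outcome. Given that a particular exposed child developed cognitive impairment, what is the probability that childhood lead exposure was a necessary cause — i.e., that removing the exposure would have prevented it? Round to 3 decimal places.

Let p₁ = 0.115, p₀ = 0.0524.
Under exogeneity and monotonicity, PN = (p₁ − p₀) / p₁.
PN = (0.115 − 0.0524) / 0.115 = 0.0626 / 0.115 ≈ 0.5443

PN ≈ 0.544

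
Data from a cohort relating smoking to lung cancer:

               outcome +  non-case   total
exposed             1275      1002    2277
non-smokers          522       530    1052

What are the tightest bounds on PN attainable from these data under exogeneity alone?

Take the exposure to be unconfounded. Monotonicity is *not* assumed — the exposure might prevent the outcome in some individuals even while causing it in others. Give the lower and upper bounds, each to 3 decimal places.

p₁ = P(outcome | exposed) = 1275/2277 = 0.55995
p₀ = P(outcome | unexposed) = 522/1052 = 0.4962
Under exogeneity alone the bounds on PN are max{0,(p₁−p₀)/p₁} ≤ PN ≤ min{1,(1−p₀)/p₁}.
  lower = (p₁ − p₀)/p₁ = 0.06375 / 0.55995 ≈ 0.1138
  upper = min{1, (1 − p₀)/p₁} = 0.5038 / 0.55995 ≈ 0.8997

0.114 ≤ PN ≤ 0.900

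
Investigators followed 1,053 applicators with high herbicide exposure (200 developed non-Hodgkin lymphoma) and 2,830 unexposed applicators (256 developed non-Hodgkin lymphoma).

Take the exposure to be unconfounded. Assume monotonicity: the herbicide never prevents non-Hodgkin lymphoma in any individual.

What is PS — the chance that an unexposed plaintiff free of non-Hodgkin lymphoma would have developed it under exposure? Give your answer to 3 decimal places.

p₁ = P(outcome | exposed) = 200/1053 = 0.18993
p₀ = P(outcome | unexposed) = 256/2830 = 0.090459
Under exogeneity and monotonicity, PS = (p₁ − p₀) / (1 − p₀).
PS = (0.18993 − 0.090459) / (1 − 0.090459) = 0.099474 / 0.90954 ≈ 0.1094

PS ≈ 0.109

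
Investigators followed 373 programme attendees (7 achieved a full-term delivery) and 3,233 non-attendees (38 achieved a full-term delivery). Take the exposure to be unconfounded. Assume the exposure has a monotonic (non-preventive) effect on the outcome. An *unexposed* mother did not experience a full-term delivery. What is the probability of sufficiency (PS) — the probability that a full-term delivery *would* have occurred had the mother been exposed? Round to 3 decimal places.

p₁ = P(outcome | exposed) = 7/373 = 0.018767
p₀ = P(outcome | unexposed) = 38/3233 = 0.011754
Under exogeneity and monotonicity, PS = (p₁ − p₀) / (1 − p₀).
PS = (0.018767 − 0.011754) / (1 − 0.011754) = 0.007013 / 0.98825 ≈ 0.0071

PS ≈ 0.007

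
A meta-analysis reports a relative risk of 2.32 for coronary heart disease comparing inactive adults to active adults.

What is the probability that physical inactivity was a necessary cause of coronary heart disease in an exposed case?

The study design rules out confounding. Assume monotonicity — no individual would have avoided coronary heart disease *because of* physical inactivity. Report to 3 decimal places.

Under exogeneity and monotonicity, PN = (RR − 1) / RR = 1 − 1/RR.
PN = (2.32 − 1) / 2.32 = 1.32 / 2.32 ≈ 0.5690

PN ≈ 0.569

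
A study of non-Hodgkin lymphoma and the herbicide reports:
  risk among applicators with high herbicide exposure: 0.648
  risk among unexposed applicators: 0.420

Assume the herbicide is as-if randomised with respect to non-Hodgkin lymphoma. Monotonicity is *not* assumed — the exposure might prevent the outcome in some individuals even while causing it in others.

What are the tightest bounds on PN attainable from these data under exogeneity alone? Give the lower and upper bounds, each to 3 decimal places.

0.352 ≤ PN ≤ 0.895

Let p₁ = 0.648, p₀ = 0.42.
Under exogeneity alone the bounds on PN are max{0,(p₁−p₀)/p₁} ≤ PN ≤ min{1,(1−p₀)/p₁}.
  lower = (p₁ − p₀)/p₁ = 0.228 / 0.648 ≈ 0.3519
  upper = min{1, (1 − p₀)/p₁} = 0.58 / 0.648 ≈ 0.8951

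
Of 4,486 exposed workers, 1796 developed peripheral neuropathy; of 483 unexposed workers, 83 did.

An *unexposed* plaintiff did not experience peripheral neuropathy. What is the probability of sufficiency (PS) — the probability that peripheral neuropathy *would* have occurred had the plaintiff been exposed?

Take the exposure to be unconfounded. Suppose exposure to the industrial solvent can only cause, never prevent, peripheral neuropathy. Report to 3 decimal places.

p₁ = P(outcome | exposed) = 1796/4486 = 0.40036
p₀ = P(outcome | unexposed) = 83/483 = 0.17184
Under exogeneity and monotonicity, PS = (p₁ − p₀) / (1 − p₀).
PS = (0.40036 − 0.17184) / (1 − 0.17184) = 0.22851 / 0.82816 ≈ 0.2759

PS ≈ 0.276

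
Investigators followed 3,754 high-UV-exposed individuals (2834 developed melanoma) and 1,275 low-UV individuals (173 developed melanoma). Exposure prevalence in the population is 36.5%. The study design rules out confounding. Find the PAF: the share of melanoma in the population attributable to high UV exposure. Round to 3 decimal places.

p₁ = P(outcome | exposed) = 2834/3754 = 0.75493
p₀ = P(outcome | unexposed) = 173/1275 = 0.13569
Overall risk P(Y=1) = π·p₁ + (1−π)·p₀ = 0.365×0.75493 + 0.635×0.13569 = 0.36171.
Under exogeneity, PAF = [P(Y=1) − p₀] / P(Y=1).
PAF = (0.36171 − 0.13569) / 0.36171 ≈ 0.6249

PAF ≈ 0.625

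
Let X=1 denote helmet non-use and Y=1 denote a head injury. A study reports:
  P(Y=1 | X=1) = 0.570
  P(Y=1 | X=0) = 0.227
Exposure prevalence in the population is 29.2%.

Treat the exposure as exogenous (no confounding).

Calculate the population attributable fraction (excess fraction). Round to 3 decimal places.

PAF ≈ 0.306

Let p₁ = 0.57, p₀ = 0.227.
Overall risk P(Y=1) = π·p₁ + (1−π)·p₀ = 0.292×0.57 + 0.708×0.227 = 0.32716.
Under exogeneity, PAF = [P(Y=1) − p₀] / P(Y=1).
PAF = (0.32716 − 0.227) / 0.32716 ≈ 0.3061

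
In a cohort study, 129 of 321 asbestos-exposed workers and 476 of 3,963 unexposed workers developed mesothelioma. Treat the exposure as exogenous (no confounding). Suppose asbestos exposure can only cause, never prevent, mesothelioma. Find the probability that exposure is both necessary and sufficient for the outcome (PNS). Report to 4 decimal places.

p₁ = P(outcome | exposed) = 129/321 = 0.40187
p₀ = P(outcome | unexposed) = 476/3963 = 0.12011
Under exogeneity and monotonicity, PNS = p₁ − p₀.
PNS = 0.40187 − 0.12011 = 0.28176

PNS ≈ 0.2818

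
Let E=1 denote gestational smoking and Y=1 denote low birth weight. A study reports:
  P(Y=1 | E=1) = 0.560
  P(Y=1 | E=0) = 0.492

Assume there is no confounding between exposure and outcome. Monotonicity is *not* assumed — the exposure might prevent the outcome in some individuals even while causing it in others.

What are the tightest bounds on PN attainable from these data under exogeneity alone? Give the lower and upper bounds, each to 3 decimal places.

Let p₁ = 0.56, p₀ = 0.492.
Under exogeneity alone the bounds on PN are max{0,(p₁−p₀)/p₁} ≤ PN ≤ min{1,(1−p₀)/p₁}.
  lower = (p₁ − p₀)/p₁ = 0.068 / 0.56 ≈ 0.1214
  upper = min{1, (1 − p₀)/p₁} = 0.508 / 0.56 ≈ 0.9071

0.121 ≤ PN ≤ 0.907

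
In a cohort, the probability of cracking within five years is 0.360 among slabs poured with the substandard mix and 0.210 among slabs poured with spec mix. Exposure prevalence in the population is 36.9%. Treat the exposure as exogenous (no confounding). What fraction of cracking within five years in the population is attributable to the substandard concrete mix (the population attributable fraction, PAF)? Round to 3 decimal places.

PAF ≈ 0.209

Let p₁ = 0.36, p₀ = 0.21.
Overall risk P(Y=1) = π·p₁ + (1−π)·p₀ = 0.369×0.36 + 0.631×0.21 = 0.26535.
Under exogeneity, PAF = [P(Y=1) − p₀] / P(Y=1).
PAF = (0.26535 − 0.21) / 0.26535 ≈ 0.2086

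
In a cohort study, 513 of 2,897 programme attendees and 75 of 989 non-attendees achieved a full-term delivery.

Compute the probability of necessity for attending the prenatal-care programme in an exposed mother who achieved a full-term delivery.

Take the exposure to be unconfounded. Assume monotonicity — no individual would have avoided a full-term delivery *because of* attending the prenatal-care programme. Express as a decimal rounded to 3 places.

PN ≈ 0.572

p₁ = P(outcome | exposed) = 513/2897 = 0.17708
p₀ = P(outcome | unexposed) = 75/989 = 0.075834
Under exogeneity and monotonicity, PN = (p₁ − p₀) / p₁.
PN = (0.17708 − 0.075834) / 0.17708 = 0.10125 / 0.17708 ≈ 0.5718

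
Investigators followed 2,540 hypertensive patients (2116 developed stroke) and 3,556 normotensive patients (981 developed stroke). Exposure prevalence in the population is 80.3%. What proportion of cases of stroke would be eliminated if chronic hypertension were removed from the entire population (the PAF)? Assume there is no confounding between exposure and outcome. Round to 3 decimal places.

p₁ = P(outcome | exposed) = 2116/2540 = 0.83307
p₀ = P(outcome | unexposed) = 981/3556 = 0.27587
Overall risk P(Y=1) = π·p₁ + (1−π)·p₀ = 0.803×0.83307 + 0.197×0.27587 = 0.7233.
Under exogeneity, PAF = [P(Y=1) − p₀] / P(Y=1).
PAF = (0.7233 − 0.27587) / 0.7233 ≈ 0.6186

PAF ≈ 0.619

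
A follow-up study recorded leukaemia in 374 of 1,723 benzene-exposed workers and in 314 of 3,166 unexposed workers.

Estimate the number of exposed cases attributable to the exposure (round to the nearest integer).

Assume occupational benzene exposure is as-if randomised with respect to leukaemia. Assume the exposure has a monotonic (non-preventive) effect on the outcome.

about 203 cases

p₁ = P(outcome | exposed) = 374/1723 = 0.21706
p₀ = P(outcome | unexposed) = 314/3166 = 0.099179
PN = (p₁ − p₀)/p₁ = (0.21706 − 0.099179) / 0.21706 ≈ 0.54309.
Attributable cases ≈ PN × (exposed cases) = 0.54309 × 374 ≈ 203.11.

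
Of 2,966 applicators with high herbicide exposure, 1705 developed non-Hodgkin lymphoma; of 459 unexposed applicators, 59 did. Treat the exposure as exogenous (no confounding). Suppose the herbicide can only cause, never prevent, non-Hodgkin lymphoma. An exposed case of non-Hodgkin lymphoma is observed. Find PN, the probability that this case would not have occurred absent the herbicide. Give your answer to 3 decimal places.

p₁ = P(outcome | exposed) = 1705/2966 = 0.57485
p₀ = P(outcome | unexposed) = 59/459 = 0.12854
Under exogeneity and monotonicity, PN = (p₁ − p₀) / p₁.
PN = (0.57485 − 0.12854) / 0.57485 = 0.44631 / 0.57485 ≈ 0.7764

PN ≈ 0.776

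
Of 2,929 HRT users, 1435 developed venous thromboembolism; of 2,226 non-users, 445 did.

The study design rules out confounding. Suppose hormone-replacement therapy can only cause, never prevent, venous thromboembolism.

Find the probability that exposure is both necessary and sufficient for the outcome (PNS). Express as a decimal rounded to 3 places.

p₁ = P(outcome | exposed) = 1435/2929 = 0.48993
p₀ = P(outcome | unexposed) = 445/2226 = 0.19991
Under exogeneity and monotonicity, PNS = p₁ − p₀.
PNS = 0.48993 − 0.19991 = 0.29002

PNS ≈ 0.290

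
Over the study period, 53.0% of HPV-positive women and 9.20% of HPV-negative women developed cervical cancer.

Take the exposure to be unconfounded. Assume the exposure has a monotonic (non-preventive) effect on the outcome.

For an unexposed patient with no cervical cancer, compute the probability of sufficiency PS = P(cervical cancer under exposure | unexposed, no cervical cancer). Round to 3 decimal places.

PS ≈ 0.482

p₁ = 0.53, p₀ = 0.092.
Under exogeneity and monotonicity, PS = (p₁ − p₀) / (1 − p₀).
PS = (0.53 − 0.092) / (1 − 0.092) = 0.438 / 0.908 ≈ 0.4824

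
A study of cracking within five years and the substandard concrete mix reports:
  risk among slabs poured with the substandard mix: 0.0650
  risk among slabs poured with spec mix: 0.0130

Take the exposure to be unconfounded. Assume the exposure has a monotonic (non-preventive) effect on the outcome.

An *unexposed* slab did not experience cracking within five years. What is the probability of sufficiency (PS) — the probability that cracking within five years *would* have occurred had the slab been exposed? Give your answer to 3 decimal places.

PS ≈ 0.053

Let p₁ = 0.065, p₀ = 0.013.
Under exogeneity and monotonicity, PS = (p₁ − p₀) / (1 − p₀).
PS = (0.065 − 0.013) / (1 − 0.013) = 0.052 / 0.987 ≈ 0.0527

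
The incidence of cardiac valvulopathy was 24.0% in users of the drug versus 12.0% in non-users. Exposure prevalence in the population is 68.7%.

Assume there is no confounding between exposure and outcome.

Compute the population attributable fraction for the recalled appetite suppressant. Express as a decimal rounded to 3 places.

p₁ = 0.24, p₀ = 0.12.
Overall risk P(Y=1) = π·p₁ + (1−π)·p₀ = 0.687×0.24 + 0.313×0.12 = 0.20244.
Under exogeneity, PAF = [P(Y=1) − p₀] / P(Y=1).
PAF = (0.20244 − 0.12) / 0.20244 ≈ 0.4072

PAF ≈ 0.407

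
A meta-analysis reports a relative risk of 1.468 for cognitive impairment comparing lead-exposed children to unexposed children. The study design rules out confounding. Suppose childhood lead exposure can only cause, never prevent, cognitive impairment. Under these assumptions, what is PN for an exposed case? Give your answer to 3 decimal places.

Under exogeneity and monotonicity, PN = (RR − 1) / RR = 1 − 1/RR.
PN = (1.468 − 1) / 1.468 = 0.468 / 1.468 ≈ 0.3188

PN ≈ 0.319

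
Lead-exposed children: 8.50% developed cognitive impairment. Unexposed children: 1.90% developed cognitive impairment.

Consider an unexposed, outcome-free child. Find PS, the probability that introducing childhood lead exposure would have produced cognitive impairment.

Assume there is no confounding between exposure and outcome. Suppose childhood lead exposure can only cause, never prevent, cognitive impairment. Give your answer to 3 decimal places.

PS ≈ 0.067

p₁ = 0.085, p₀ = 0.019.
Under exogeneity and monotonicity, PS = (p₁ − p₀) / (1 − p₀).
PS = (0.085 − 0.019) / (1 − 0.019) = 0.066 / 0.981 ≈ 0.0673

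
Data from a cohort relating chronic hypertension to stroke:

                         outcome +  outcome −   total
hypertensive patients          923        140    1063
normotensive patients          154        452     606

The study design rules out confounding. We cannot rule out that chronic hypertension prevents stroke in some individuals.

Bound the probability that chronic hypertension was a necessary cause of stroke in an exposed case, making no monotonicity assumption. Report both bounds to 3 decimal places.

0.707 ≤ PN ≤ 0.859

p₁ = P(outcome | exposed) = 923/1063 = 0.8683
p₀ = P(outcome | unexposed) = 154/606 = 0.25413
Under exogeneity alone the bounds on PN are max{0,(p₁−p₀)/p₁} ≤ PN ≤ min{1,(1−p₀)/p₁}.
  lower = (p₁ − p₀)/p₁ = 0.61417 / 0.8683 ≈ 0.7073
  upper = min{1, (1 − p₀)/p₁} = 0.74587 / 0.8683 ≈ 0.8590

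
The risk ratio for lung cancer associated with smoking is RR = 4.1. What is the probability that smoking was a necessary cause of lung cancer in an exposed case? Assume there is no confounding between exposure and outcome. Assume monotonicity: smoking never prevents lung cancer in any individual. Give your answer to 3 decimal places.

PN ≈ 0.756

Under exogeneity and monotonicity, PN = (RR − 1) / RR = 1 − 1/RR.
PN = (4.1 − 1) / 4.1 = 3.1 / 4.1 ≈ 0.7561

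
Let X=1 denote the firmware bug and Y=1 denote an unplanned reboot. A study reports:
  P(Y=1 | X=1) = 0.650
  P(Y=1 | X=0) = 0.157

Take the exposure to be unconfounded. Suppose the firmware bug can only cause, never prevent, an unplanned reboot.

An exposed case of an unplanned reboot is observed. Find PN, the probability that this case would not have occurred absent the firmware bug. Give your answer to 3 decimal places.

Let p₁ = 0.65, p₀ = 0.157.
Under exogeneity and monotonicity, PN = (p₁ − p₀) / p₁.
PN = (0.65 − 0.157) / 0.65 = 0.493 / 0.65 ≈ 0.7585

PN ≈ 0.758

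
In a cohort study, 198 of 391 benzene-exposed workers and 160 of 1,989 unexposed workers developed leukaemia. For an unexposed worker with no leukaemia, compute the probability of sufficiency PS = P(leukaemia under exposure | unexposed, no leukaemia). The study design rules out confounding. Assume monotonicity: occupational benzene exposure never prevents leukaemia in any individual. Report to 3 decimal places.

p₁ = P(outcome | exposed) = 198/391 = 0.50639
p₀ = P(outcome | unexposed) = 160/1989 = 0.080442
Under exogeneity and monotonicity, PS = (p₁ − p₀) / (1 − p₀).
PS = (0.50639 − 0.080442) / (1 − 0.080442) = 0.42595 / 0.91956 ≈ 0.4632

PS ≈ 0.463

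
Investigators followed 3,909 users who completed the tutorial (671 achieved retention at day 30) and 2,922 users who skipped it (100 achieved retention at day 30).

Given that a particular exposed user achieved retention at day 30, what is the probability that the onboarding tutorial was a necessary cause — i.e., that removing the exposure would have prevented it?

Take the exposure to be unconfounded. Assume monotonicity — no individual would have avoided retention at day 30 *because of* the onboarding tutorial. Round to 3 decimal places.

p₁ = P(outcome | exposed) = 671/3909 = 0.17166
p₀ = P(outcome | unexposed) = 100/2922 = 0.034223
Under exogeneity and monotonicity, PN = (p₁ − p₀) / p₁.
PN = (0.17166 − 0.034223) / 0.17166 = 0.13743 / 0.17166 ≈ 0.8006

PN ≈ 0.801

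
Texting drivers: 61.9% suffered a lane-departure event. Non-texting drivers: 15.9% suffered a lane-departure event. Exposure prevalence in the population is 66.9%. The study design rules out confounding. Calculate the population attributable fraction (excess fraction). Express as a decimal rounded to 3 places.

p₁ = 0.619, p₀ = 0.159.
Overall risk P(Y=1) = π·p₁ + (1−π)·p₀ = 0.669×0.619 + 0.331×0.159 = 0.46674.
Under exogeneity, PAF = [P(Y=1) − p₀] / P(Y=1).
PAF = (0.46674 − 0.159) / 0.46674 ≈ 0.6593

PAF ≈ 0.659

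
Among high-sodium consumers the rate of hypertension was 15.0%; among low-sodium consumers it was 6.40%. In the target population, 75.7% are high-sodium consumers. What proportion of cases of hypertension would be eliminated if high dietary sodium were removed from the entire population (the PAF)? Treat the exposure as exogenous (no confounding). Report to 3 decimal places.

PAF ≈ 0.504

p₁ = 0.15, p₀ = 0.064.
Overall risk P(Y=1) = π·p₁ + (1−π)·p₀ = 0.757×0.15 + 0.243×0.064 = 0.1291.
Under exogeneity, PAF = [P(Y=1) − p₀] / P(Y=1).
PAF = (0.1291 − 0.064) / 0.1291 ≈ 0.5043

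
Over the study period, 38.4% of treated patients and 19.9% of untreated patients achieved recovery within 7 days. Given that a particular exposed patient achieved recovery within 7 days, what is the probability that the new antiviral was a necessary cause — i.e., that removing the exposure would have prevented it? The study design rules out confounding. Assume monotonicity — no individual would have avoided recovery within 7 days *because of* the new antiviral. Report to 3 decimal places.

PN ≈ 0.482

p₁ = 0.384, p₀ = 0.199.
Under exogeneity and monotonicity, PN = (p₁ − p₀) / p₁.
PN = (0.384 − 0.199) / 0.384 = 0.185 / 0.384 ≈ 0.4818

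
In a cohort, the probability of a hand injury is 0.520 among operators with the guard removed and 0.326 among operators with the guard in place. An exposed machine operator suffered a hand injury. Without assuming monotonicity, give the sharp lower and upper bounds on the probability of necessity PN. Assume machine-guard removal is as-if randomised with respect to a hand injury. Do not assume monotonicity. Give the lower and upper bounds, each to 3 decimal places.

0.373 ≤ PN ≤ 1.000

Let p₁ = 0.52, p₀ = 0.326.
Under exogeneity alone the bounds on PN are max{0,(p₁−p₀)/p₁} ≤ PN ≤ min{1,(1−p₀)/p₁}.
  lower = (p₁ − p₀)/p₁ = 0.194 / 0.52 ≈ 0.3731
  upper = min{1, (1 − p₀)/p₁} = 0.674 / 0.52 ≈ 1.2962 → capped at 1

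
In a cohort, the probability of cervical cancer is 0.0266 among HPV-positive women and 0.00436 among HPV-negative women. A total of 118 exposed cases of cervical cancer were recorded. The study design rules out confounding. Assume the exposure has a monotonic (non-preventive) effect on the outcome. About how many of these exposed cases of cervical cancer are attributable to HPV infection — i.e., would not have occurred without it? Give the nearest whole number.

about 99 cases

Let p₁ = 0.0266, p₀ = 0.00436.
PN = (p₁ − p₀)/p₁ = (0.0266 − 0.00436) / 0.0266 ≈ 0.83609.
Attributable cases ≈ PN × (exposed cases) = 0.83609 × 118 ≈ 98.66.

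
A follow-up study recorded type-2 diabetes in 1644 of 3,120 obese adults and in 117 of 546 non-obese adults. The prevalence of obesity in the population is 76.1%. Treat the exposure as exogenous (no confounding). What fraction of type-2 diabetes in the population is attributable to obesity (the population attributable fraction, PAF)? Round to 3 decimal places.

PAF ≈ 0.526

p₁ = P(outcome | exposed) = 1644/3120 = 0.52692
p₀ = P(outcome | unexposed) = 117/546 = 0.21429
Overall risk P(Y=1) = π·p₁ + (1−π)·p₀ = 0.761×0.52692 + 0.239×0.21429 = 0.4522.
Under exogeneity, PAF = [P(Y=1) − p₀] / P(Y=1).
PAF = (0.4522 − 0.21429) / 0.4522 ≈ 0.5261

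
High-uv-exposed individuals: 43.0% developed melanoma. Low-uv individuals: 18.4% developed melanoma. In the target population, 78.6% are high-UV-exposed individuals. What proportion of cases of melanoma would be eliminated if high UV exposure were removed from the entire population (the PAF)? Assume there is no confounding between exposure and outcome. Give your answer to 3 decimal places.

PAF ≈ 0.512

p₁ = 0.43, p₀ = 0.184.
Overall risk P(Y=1) = π·p₁ + (1−π)·p₀ = 0.786×0.43 + 0.214×0.184 = 0.37736.
Under exogeneity, PAF = [P(Y=1) − p₀] / P(Y=1).
PAF = (0.37736 − 0.184) / 0.37736 ≈ 0.5124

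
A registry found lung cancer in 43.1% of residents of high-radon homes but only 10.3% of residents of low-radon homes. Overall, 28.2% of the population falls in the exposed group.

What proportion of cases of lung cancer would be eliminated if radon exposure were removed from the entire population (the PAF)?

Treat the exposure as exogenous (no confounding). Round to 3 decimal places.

PAF ≈ 0.473

p₁ = 0.431, p₀ = 0.103.
Overall risk P(Y=1) = π·p₁ + (1−π)·p₀ = 0.282×0.431 + 0.718×0.103 = 0.1955.
Under exogeneity, PAF = [P(Y=1) − p₀] / P(Y=1).
PAF = (0.1955 − 0.103) / 0.1955 ≈ 0.4731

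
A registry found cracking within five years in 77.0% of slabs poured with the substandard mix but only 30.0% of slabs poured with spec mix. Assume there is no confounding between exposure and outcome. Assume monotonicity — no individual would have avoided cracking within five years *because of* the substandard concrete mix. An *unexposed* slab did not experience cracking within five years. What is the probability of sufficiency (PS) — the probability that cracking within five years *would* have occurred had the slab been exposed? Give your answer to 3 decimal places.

PS ≈ 0.671

p₁ = 0.77, p₀ = 0.3.
Under exogeneity and monotonicity, PS = (p₁ − p₀) / (1 − p₀).
PS = (0.77 − 0.3) / (1 − 0.3) = 0.47 / 0.7 ≈ 0.6714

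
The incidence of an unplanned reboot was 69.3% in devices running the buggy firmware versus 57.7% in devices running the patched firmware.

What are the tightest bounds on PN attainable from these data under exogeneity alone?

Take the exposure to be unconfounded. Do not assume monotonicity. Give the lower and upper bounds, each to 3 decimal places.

0.167 ≤ PN ≤ 0.610

p₁ = 0.693, p₀ = 0.577.
Under exogeneity alone the bounds on PN are max{0,(p₁−p₀)/p₁} ≤ PN ≤ min{1,(1−p₀)/p₁}.
  lower = (p₁ − p₀)/p₁ = 0.116 / 0.693 ≈ 0.1674
  upper = min{1, (1 − p₀)/p₁} = 0.423 / 0.693 ≈ 0.6104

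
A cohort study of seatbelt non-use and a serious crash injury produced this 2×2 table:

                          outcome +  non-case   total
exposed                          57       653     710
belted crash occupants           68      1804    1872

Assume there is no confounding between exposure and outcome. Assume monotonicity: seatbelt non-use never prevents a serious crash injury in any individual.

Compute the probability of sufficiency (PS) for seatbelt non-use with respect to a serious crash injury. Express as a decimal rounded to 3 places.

p₁ = P(outcome | exposed) = 57/710 = 0.080282
p₀ = P(outcome | unexposed) = 68/1872 = 0.036325
Under exogeneity and monotonicity, PS = (p₁ − p₀)/(1 − p₀).
PS = (0.080282 − 0.036325) / 0.96368 ≈ 0.0456

PS ≈ 0.046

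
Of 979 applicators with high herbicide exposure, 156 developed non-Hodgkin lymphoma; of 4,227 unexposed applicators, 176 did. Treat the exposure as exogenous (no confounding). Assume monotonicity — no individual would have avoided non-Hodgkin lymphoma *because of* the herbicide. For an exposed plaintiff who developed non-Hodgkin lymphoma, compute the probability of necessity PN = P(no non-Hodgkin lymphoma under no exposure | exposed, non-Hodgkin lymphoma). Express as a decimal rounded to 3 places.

PN ≈ 0.739

p₁ = P(outcome | exposed) = 156/979 = 0.15935
p₀ = P(outcome | unexposed) = 176/4227 = 0.041637
Under exogeneity and monotonicity, PN = (p₁ − p₀) / p₁.
PN = (0.15935 − 0.041637) / 0.15935 = 0.11771 / 0.15935 ≈ 0.7387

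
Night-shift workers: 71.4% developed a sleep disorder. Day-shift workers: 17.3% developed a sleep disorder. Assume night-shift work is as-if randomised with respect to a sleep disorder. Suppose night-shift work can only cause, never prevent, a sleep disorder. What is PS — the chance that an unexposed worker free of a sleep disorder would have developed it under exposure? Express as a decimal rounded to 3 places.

p₁ = 0.714, p₀ = 0.173.
Under exogeneity and monotonicity, PS = (p₁ − p₀) / (1 − p₀).
PS = (0.714 − 0.173) / (1 − 0.173) = 0.541 / 0.827 ≈ 0.6542

PS ≈ 0.654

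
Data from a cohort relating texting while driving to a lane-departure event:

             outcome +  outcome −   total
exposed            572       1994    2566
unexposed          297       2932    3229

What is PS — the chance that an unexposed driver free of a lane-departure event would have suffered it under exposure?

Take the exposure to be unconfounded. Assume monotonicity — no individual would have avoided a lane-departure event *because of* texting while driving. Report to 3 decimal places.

p₁ = P(outcome | exposed) = 572/2566 = 0.22292
p₀ = P(outcome | unexposed) = 297/3229 = 0.091979
Under exogeneity and monotonicity, PS = (p₁ − p₀) / (1 − p₀).
PS = (0.22292 − 0.091979) / (1 − 0.091979) = 0.13094 / 0.90802 ≈ 0.1442

PS ≈ 0.144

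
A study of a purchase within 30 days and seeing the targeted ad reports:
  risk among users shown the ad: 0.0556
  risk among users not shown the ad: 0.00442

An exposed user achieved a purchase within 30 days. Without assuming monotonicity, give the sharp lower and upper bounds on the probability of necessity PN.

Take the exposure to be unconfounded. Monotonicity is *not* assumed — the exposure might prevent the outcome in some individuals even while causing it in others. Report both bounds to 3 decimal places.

0.921 ≤ PN ≤ 1.000

Let p₁ = 0.0556, p₀ = 0.00442.
Under exogeneity alone the bounds on PN are max{0,(p₁−p₀)/p₁} ≤ PN ≤ min{1,(1−p₀)/p₁}.
  lower = (p₁ − p₀)/p₁ = 0.05118 / 0.0556 ≈ 0.9205
  upper = min{1, (1 − p₀)/p₁} = 0.99558 / 0.0556 ≈ 17.9061 → capped at 1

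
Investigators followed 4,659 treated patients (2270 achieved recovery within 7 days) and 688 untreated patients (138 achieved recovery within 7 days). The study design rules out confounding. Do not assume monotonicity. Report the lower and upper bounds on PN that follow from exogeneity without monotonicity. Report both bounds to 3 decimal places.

0.588 ≤ PN ≤ 1.000

p₁ = P(outcome | exposed) = 2270/4659 = 0.48723
p₀ = P(outcome | unexposed) = 138/688 = 0.20058
Under exogeneity alone the bounds on PN are max{0,(p₁−p₀)/p₁} ≤ PN ≤ min{1,(1−p₀)/p₁}.
  lower = (p₁ − p₀)/p₁ = 0.28665 / 0.48723 ≈ 0.5883
  upper = min{1, (1 − p₀)/p₁} = 0.79942 / 0.48723 ≈ 1.6407 → capped at 1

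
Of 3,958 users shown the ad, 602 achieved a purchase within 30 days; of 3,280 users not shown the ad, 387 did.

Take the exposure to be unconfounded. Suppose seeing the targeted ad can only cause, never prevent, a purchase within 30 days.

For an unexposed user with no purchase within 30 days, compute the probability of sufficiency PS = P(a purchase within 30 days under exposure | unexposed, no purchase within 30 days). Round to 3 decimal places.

PS ≈ 0.039

p₁ = P(outcome | exposed) = 602/3958 = 0.1521
p₀ = P(outcome | unexposed) = 387/3280 = 0.11799
Under exogeneity and monotonicity, PS = (p₁ − p₀) / (1 − p₀).
PS = (0.1521 − 0.11799) / (1 − 0.11799) = 0.034109 / 0.88201 ≈ 0.0387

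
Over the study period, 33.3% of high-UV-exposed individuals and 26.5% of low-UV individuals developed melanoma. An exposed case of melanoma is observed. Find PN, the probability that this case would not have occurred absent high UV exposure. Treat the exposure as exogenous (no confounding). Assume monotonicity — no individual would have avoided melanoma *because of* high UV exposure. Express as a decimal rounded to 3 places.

p₁ = 0.333, p₀ = 0.265.
Under exogeneity and monotonicity, PN = (p₁ − p₀) / p₁.
PN = (0.333 − 0.265) / 0.333 = 0.068 / 0.333 ≈ 0.2042

PN ≈ 0.204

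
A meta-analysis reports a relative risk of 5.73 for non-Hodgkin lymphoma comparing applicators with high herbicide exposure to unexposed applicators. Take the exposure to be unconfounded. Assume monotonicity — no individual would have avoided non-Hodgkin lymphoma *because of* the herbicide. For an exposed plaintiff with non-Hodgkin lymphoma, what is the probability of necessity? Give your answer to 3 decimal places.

PN ≈ 0.825

Under exogeneity and monotonicity, PN = (RR − 1) / RR = 1 − 1/RR.
PN = (5.73 − 1) / 5.73 = 4.73 / 5.73 ≈ 0.8255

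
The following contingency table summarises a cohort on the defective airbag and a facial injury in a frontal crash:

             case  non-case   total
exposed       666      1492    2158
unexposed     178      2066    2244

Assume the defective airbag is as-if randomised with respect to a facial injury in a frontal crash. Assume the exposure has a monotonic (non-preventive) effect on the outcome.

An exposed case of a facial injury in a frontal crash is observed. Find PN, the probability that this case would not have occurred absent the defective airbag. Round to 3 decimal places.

p₁ = P(outcome | exposed) = 666/2158 = 0.30862
p₀ = P(outcome | unexposed) = 178/2244 = 0.079323
Under exogeneity and monotonicity, PN = (p₁ − p₀)/p₁.
PN = (0.30862 − 0.079323) / 0.30862 ≈ 0.7430

PN ≈ 0.743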